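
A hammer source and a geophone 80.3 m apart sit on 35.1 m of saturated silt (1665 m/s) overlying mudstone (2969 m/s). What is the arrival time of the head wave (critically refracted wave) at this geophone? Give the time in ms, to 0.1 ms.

θ_c = arcsin(V₁/V₂) = arcsin(1665/2969) = 34.11°, cos θ_c = 0.8280.
Intercept time tᵢ = 2h cos θ_c / V₁ = 2·35.1·0.8280/1665 = 0.03491 s.
t = x/V₂ + tᵢ = 80.3/2969 + 0.03491 = 0.06195 s.

62.0 ms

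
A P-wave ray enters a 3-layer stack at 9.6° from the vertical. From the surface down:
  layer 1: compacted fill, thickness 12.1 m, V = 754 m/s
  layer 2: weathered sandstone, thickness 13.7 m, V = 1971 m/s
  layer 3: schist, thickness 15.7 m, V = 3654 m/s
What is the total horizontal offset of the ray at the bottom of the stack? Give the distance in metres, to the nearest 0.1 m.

30.2 m

Apply Snell's law at each interface; in layer i the horizontal offset is hᵢ·tan θᵢ.
Layer 1: θ = 9.60°; offset = 12.1·tan 9.60° = 2.047 m.
Layer 2: sin θ = 1971·sin 9.6°/754 = 0.4359, θ = 25.85°; offset = 13.7·tan 25.85° = 6.636 m.
Layer 3: sin θ = 3654·sin 9.6°/754 = 0.8082, θ = 53.92°; offset = 15.7·tan 53.92° = 21.545 m.
Σ offsets = 30.228 m.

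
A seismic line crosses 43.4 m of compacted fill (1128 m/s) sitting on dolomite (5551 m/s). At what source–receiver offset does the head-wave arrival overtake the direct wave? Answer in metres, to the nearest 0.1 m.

106.7 m

θ_c = arcsin(1128/5551) = 11.72°, so cos θ_c = 0.9791 and tᵢ = 2h cos θ_c/V₁ = 0.0753 s.
At crossover x/V₁ = x/V₂ + tᵢ ⇒ x = tᵢ/(1/V₁ − 1/V₂) = 0.07534/(8.8652e-04 − 1.8015e-04) = 106.66 m.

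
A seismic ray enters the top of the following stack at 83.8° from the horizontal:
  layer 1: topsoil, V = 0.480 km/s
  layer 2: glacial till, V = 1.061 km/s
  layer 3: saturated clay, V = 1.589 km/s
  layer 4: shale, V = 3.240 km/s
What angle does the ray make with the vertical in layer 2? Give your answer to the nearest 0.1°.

13.8°

From the normal: θ₁ = 90° − 83.8° = 6.2°.
Ray parameter p = sin 6.2° / 0.480 = 2.2500e-01 s/km.
sin θ_2 = p·V_2 = 2.2500e-01 × 1.061 = 0.2387.
θ_2 = 13.81° from the vertical.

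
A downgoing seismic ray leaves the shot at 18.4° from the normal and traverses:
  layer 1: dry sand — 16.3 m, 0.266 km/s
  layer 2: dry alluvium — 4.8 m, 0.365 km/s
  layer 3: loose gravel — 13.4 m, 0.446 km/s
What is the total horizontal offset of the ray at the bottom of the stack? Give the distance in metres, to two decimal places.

16.09 m

p = sin θ₁/V₁ = sin 18.4°/0.266 = 1.1867e+00 s/km is conserved through the stack.
Layer 1: θ = 18.40°; offset = 16.3·tan 18.40° = 5.4223 m.
Layer 2: sin θ = p·0.365 = 0.4331 → θ = 25.67°; offset = 4.8·tan 25.67° = 2.3066 m.
Layer 3: sin θ = p·0.446 = 0.5292 → θ = 31.95°; offset = 13.4·tan 31.95° = 8.3585 m.
Summing the layer offsets gives 16.0874 m.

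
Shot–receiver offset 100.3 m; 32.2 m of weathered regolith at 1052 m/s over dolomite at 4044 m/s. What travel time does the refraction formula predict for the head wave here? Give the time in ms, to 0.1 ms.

83.9 ms

t = x/V₂ + 2h·√(V₂²−V₁²)/(V₁V₂).
√(V₂²−V₁²) = √(4044²−1052²) = 3904.8 m/s; delay term = 2·32.2·3904.8/(1052·4044) = 0.05911 s.
t = 100.3/4044 + 0.05911 = 0.08391 s.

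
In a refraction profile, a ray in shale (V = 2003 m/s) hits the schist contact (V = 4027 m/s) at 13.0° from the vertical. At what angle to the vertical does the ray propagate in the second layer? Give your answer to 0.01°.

26.89°

Snell's law: sin θ₂ = (V₂/V₁)·sin θ₁ = (4027/2003)·sin 13.0° = 0.4523.
θ₂ = arcsin 0.4523 = 26.89° from the normal.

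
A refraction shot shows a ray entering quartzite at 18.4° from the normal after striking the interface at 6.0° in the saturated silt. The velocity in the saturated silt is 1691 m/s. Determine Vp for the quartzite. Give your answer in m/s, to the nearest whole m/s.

Snell's law: sin 6.0°/V₁ = sin 18.4°/V₂.
V₂ = V₁·sin 18.4°/sin 6.0° = 1691 × 3.0197 = 5106.38 m/s.

5106 m/s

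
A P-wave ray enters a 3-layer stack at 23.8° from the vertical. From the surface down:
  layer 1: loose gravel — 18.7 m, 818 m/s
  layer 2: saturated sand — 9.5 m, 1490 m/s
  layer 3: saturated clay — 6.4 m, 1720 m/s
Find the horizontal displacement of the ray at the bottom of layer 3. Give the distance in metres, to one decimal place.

Apply Snell's law at each interface; in layer i the horizontal offset is hᵢ·tan θᵢ.
Layer 1: θ = 23.80°; offset = 18.7·tan 23.80° = 8.248 m.
Layer 2: sin θ = 1490·sin 23.8°/818 = 0.7351, θ = 47.31°; offset = 9.5·tan 47.31° = 10.300 m.
Layer 3: sin θ = 1720·sin 23.8°/818 = 0.8485, θ = 58.05°; offset = 6.4·tan 58.05° = 10.263 m.
Σ offsets = 28.810 m.

28.8 m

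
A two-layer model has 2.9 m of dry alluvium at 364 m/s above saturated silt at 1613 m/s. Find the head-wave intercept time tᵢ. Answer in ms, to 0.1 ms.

θ_c = arcsin(V₁/V₂) = arcsin(364/1613) = 13.04°; cos θ_c = 0.9742.
tᵢ = 2h·cos θ_c / V₁ = 2·2.9·0.9742 / 364 = 0.01552 s.

15.5 ms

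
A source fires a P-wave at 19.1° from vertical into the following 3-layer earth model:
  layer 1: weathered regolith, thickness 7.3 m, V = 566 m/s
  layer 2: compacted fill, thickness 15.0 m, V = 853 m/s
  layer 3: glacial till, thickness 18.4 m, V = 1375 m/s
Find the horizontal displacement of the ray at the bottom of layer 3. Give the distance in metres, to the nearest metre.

35 m

Apply Snell's law at each interface; in layer i the horizontal offset is hᵢ·tan θᵢ.
Layer 1: θ = 19.10°; offset = 7.3·tan 19.10° = 2.528 m.
Layer 2: sin θ = 853·sin 19.1°/566 = 0.4931, θ = 29.55°; offset = 15.0·tan 29.55° = 8.503 m.
Layer 3: sin θ = 1375·sin 19.1°/566 = 0.7949, θ = 52.65°; offset = 18.4·tan 52.65° = 24.108 m.
Σ offsets = 35.138 m.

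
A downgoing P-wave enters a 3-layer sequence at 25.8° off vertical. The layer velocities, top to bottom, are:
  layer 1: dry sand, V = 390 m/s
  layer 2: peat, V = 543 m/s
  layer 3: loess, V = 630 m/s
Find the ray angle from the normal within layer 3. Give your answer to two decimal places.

Snell's law across each interface conserves sin θ / V, so sin θ_3 = V_3·sin θ₁/V₁.
sin θ_3 = 630 × sin 25.8° / 390 = 0.7031.
θ_3 = arcsin 0.7031 = 44.67°.

44.67°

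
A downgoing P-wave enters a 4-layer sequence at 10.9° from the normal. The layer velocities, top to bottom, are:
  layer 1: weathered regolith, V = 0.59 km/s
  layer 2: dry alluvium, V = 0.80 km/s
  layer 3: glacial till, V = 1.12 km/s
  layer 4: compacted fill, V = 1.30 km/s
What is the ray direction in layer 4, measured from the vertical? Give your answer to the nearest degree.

25°

Snell's law across each interface conserves sin θ / V, so sin θ_4 = V_4·sin θ₁/V₁.
sin θ_4 = 1.30 × sin 10.9° / 0.59 = 0.4167.
θ_4 = 24.62° from the vertical.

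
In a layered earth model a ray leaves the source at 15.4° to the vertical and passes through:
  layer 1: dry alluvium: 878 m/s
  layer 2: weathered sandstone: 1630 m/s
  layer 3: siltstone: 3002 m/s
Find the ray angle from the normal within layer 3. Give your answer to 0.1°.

65.2°

Ray parameter p = sin 15.4° / 878 = 3.0246e-04 s/m.
sin θ_3 = p·V_3 = 3.0246e-04 × 3002 = 0.9080.
θ_3 = arcsin 0.9080 = 65.23°.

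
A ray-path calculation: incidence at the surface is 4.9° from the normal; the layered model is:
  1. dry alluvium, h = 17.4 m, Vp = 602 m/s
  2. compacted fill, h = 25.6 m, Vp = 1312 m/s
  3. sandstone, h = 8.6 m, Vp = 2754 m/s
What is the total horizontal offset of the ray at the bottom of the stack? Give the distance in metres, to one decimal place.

Ray parameter p = sin 4.9° / 602 m/s = 1.4189e-04 s/m.
Layer 1: θ = 4.90°; offset = 17.4·tan 4.90° = 1.492 m.
Layer 2: sin θ = p·1312 = 0.1862 → θ = 10.73°; offset = 25.6·tan 10.73° = 4.850 m.
Layer 3: sin θ = p·2754 = 0.3908 → θ = 23.00°; offset = 8.6·tan 23.00° = 3.651 m.
Summing the layer offsets gives 9.993 m.

10.0 m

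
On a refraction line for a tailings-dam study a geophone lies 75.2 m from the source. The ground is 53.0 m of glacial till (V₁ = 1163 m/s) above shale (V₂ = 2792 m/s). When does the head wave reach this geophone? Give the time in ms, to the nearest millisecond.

110 ms

t = x/V₂ + 2h·√(V₂²−V₁²)/(V₁V₂).
√(V₂²−V₁²) = √(2792²−1163²) = 2538.2 m/s; delay term = 2·53.0·2538.2/(1163·2792) = 0.08286 s.
t = 75.2/2792 + 0.08286 = 0.10979 s.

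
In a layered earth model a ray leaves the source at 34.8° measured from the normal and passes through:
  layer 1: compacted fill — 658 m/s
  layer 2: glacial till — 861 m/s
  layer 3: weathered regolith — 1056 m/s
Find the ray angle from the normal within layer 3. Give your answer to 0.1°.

66.3°

Snell's law across each interface conserves sin θ / V, so sin θ_3 = V_3·sin θ₁/V₁.
sin θ_3 = 1056 × sin 34.8° / 658 = 0.9159.
θ_3 = 66.34° from the vertical.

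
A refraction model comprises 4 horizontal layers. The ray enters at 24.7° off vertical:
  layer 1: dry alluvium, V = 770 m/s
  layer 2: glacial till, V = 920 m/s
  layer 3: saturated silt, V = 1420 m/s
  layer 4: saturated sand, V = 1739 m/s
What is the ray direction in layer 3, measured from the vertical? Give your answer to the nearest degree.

Ray parameter p = sin 24.7° / 770 = 5.4268e-04 s/m.
sin θ_3 = p·V_3 = 5.4268e-04 × 1420 = 0.7706.
θ_3 = 50.41° from the vertical.

50°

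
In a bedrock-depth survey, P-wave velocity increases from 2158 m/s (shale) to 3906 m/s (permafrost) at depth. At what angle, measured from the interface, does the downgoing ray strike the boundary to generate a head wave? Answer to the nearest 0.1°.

Critical incidence: sin θ_c = V₁/V₂ = 2158/3906 = 0.5525.
θ_c = arcsin 0.5525 = 33.54°.
Measured from the interface: 90° − 33.54° = 56.46°.

56.5°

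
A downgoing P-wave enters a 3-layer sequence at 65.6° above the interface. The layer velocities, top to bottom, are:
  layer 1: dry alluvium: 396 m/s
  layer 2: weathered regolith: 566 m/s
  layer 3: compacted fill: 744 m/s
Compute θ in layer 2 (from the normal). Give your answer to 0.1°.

From the normal: θ₁ = 90° − 65.6° = 24.4°.
Ray parameter p = sin 24.4° / 396 = 1.0432e-03 s/m.
sin θ_2 = p·V_2 = 1.0432e-03 × 566 = 0.5904.
θ_2 = arcsin 0.5904 = 36.19°.

36.2°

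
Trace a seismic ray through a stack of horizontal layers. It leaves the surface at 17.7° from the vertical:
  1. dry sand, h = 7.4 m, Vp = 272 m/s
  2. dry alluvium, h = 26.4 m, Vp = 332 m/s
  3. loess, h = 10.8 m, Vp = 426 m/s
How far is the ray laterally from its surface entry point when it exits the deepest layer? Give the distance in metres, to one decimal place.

18.8 m

Apply Snell's law at each interface; in layer i the horizontal offset is hᵢ·tan θᵢ.
Layer 1: θ = 17.70°; offset = 7.4·tan 17.70° = 2.362 m.
Layer 2: sin θ = 332·sin 17.7°/272 = 0.3711, θ = 21.78°; offset = 26.4·tan 21.78° = 10.550 m.
Layer 3: sin θ = 426·sin 17.7°/272 = 0.4762, θ = 28.44°; offset = 10.8·tan 28.44° = 5.848 m.
Total horizontal offset = 18.760 m.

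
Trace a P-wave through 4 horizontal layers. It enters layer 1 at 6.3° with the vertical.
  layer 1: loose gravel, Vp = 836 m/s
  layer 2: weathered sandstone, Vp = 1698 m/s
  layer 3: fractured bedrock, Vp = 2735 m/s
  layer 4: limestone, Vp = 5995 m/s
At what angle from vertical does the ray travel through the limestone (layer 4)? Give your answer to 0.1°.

Snell's law across each interface conserves sin θ / V, so sin θ_4 = V_4·sin θ₁/V₁.
sin θ_4 = 5995 × sin 6.3° / 836 = 0.7869.
θ_4 = arcsin 0.7869 = 51.90°.

51.9°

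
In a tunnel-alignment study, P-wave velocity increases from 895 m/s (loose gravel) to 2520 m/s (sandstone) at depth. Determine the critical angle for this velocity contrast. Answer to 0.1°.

At critical incidence the refracted ray runs along the interface (θ₂ = 90°), so sin θ_c = V₁/V₂.
θ_c = arcsin(895/2520) = arcsin 0.3552 = 20.80°.

20.8°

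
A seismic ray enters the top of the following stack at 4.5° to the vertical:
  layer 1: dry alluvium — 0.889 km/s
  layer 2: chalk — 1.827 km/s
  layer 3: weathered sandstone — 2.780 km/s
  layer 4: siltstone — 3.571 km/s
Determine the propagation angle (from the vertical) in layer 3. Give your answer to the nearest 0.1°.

Snell's law across each interface conserves sin θ / V, so sin θ_3 = V_3·sin θ₁/V₁.
sin θ_3 = 2.780 × sin 4.5° / 0.889 = 0.2454.
θ_3 = 14.20° from the vertical.

14.2°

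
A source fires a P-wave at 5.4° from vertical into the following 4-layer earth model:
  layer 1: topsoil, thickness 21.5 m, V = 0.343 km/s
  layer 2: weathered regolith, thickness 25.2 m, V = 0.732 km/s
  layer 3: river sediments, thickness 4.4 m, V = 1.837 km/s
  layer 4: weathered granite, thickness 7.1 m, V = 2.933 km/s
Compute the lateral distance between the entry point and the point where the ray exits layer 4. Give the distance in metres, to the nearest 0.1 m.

19.4 m

Apply Snell's law at each interface; in layer i the horizontal offset is hᵢ·tan θᵢ.
Layer 1: θ = 5.40°; offset = 21.5·tan 5.40° = 2.032 m.
Layer 2: sin θ = 0.732·sin 5.4°/0.343 = 0.2008, θ = 11.59°; offset = 25.2·tan 11.59° = 5.166 m.
Layer 3: sin θ = 1.837·sin 5.4°/0.343 = 0.5040, θ = 30.27°; offset = 4.4·tan 30.27° = 2.568 m.
Layer 4: sin θ = 2.933·sin 5.4°/0.343 = 0.8047, θ = 53.58°; offset = 7.1·tan 53.58° = 9.624 m.
Summing the layer offsets gives 19.391 m.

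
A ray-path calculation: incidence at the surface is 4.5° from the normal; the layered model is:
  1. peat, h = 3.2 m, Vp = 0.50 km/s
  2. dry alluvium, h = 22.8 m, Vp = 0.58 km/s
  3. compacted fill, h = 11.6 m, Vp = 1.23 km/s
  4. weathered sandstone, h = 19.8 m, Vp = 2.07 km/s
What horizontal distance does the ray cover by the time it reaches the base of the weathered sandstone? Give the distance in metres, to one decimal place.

p = sin θ₁/V₁ = sin 4.5°/0.50 = 1.5692e-01 s/km is conserved through the stack.
Layer 1: θ = 4.50°; offset = 3.2·tan 4.50° = 0.252 m.
Layer 2: sin θ = p·0.58 = 0.0910 → θ = 5.22°; offset = 22.8·tan 5.22° = 2.084 m.
Layer 3: sin θ = p·1.23 = 0.1930 → θ = 11.13°; offset = 11.6·tan 11.13° = 2.282 m.
Layer 4: sin θ = p·2.07 = 0.3248 → θ = 18.95°; offset = 19.8·tan 18.95° = 6.800 m.
Σ offsets = 11.418 m.

11.4 m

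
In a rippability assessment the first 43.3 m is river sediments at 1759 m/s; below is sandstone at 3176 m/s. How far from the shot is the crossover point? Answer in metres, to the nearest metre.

x_cross = 2h·√((V₂+V₁)/(V₂−V₁)).
(V₂+V₁)/(V₂−V₁) = (3176+1759)/(3176−1759) = 3.4827; √ = 1.8662.
x_cross = 2·43.3·1.8662 = 161.61 m.

162 m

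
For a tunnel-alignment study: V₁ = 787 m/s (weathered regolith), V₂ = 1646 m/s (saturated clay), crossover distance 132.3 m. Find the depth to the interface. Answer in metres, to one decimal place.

h = (x_cross/2)·√((V₂−V₁)/(V₂+V₁)).
(V₂−V₁)/(V₂+V₁) = (1646−787)/(1646+787) = 0.3531; √ = 0.5942.
h = (132.3/2)·0.5942 = 39.31 m.

39.3 m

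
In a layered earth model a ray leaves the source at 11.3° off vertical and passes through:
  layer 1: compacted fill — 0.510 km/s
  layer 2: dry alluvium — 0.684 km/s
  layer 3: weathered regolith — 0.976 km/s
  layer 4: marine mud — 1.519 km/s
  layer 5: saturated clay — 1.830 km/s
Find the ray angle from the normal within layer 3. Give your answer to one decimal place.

Snell's law across each interface conserves sin θ / V, so sin θ_3 = V_3·sin θ₁/V₁.
sin θ_3 = 0.976 × sin 11.3° / 0.510 = 0.3750.
θ_3 = 22.02° from the vertical.

22.0°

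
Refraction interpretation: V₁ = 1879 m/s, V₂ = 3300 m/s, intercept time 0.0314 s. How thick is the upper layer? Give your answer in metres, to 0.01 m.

35.89 m

θ_c = arcsin(1879/3300) = 34.71°; cos θ_c = 0.8221.
tᵢ = 2h cos θ_c/V₁ ⇒ h = tᵢ·V₁/(2 cos θ_c) = 0.0314·1879/(2·0.8221) = 35.89 m.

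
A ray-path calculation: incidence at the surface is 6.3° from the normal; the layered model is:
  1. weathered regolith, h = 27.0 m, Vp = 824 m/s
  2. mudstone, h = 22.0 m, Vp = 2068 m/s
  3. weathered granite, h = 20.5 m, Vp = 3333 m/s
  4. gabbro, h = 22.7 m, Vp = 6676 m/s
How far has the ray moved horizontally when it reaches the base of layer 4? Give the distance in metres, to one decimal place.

Apply Snell's law at each interface; in layer i the horizontal offset is hᵢ·tan θᵢ.
Layer 1: θ = 6.30°; offset = 27.0·tan 6.30° = 2.981 m.
Layer 2: sin θ = 2068·sin 6.3°/824 = 0.2754, θ = 15.99°; offset = 22.0·tan 15.99° = 6.303 m.
Layer 3: sin θ = 3333·sin 6.3°/824 = 0.4439, θ = 26.35°; offset = 20.5·tan 26.35° = 10.154 m.
Layer 4: sin θ = 6676·sin 6.3°/824 = 0.8891, θ = 62.76°; offset = 22.7·tan 62.76° = 44.085 m.
Σ offsets = 63.523 m.

63.5 m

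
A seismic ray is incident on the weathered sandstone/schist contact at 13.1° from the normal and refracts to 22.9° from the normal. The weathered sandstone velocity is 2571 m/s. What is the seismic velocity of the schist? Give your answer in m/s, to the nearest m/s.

Snell's law: sin 13.1°/V₁ = sin 22.9°/V₂.
V₂ = V₁·sin 22.9°/sin 13.1° = 2571 × 1.7168 = 4413.99 m/s.

4414 m/s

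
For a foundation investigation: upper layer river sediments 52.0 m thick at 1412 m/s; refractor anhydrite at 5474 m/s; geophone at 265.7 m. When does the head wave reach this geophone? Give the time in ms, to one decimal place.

t = x/V₂ + 2h·√(V₂²−V₁²)/(V₁V₂).
√(V₂²−V₁²) = √(5474²−1412²) = 5288.8 m/s; delay term = 2·52.0·5288.8/(1412·5474) = 0.07116 s.
t = 265.7/5474 + 0.07116 = 0.11970 s.

119.7 ms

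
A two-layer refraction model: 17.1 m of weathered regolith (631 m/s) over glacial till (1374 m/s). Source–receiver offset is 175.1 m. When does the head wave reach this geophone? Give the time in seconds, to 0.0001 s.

0.1756 s

t = x/V₂ + 2h·√(V₂²−V₁²)/(V₁V₂).
√(V₂²−V₁²) = √(1374²−631²) = 1220.5 m/s; delay term = 2·17.1·1220.5/(631·1374) = 0.04815 s.
t = 175.1/1374 + 0.04815 = 0.17558 s.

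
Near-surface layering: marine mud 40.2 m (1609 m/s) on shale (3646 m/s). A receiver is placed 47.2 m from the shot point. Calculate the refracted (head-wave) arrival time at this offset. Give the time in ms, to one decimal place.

θ_c = arcsin(V₁/V₂) = arcsin(1609/3646) = 26.19°, cos θ_c = 0.8974.
Intercept time tᵢ = 2h cos θ_c / V₁ = 2·40.2·0.8974/1609 = 0.04484 s.
t = x/V₂ + tᵢ = 47.2/3646 + 0.04484 = 0.05779 s.

57.8 ms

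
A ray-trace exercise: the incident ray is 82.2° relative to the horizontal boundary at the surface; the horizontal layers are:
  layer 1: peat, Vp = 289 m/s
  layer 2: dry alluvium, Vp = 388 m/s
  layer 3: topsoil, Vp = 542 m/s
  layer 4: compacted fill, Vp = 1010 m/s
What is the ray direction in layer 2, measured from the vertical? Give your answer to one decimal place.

From the normal: θ₁ = 90° − 82.2° = 7.8°.
Ray parameter p = sin 7.8° / 289 = 4.6960e-04 s/m.
sin θ_2 = p·V_2 = 4.6960e-04 × 388 = 0.1822.
θ_2 = 10.50° from the vertical.

10.5°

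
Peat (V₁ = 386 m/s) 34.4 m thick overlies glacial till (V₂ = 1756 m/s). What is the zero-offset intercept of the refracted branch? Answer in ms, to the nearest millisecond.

174 ms

tᵢ = 2h·√(V₂²−V₁²)/(V₁V₂).
√(V₂²−V₁²) = √(1756²−386²) = 1713.0 m/s.
tᵢ = 2·34.4·1713.0/(386·1756) = 0.17388 s.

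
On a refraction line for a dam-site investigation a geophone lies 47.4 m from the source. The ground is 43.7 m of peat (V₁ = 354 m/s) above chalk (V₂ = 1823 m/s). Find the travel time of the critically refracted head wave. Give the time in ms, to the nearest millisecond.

268 ms

t = x/V₂ + 2h·√(V₂²−V₁²)/(V₁V₂).
√(V₂²−V₁²) = √(1823²−354²) = 1788.3 m/s; delay term = 2·43.7·1788.3/(354·1823) = 0.24219 s.
t = 47.4/1823 + 0.24219 = 0.26819 s.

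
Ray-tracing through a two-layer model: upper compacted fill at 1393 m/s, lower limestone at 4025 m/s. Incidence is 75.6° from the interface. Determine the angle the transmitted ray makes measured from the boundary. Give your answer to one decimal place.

44.1°

Angle from the normal: 90° − 75.6° = 14.4°.
sin θ₁/V₁ = sin θ₂/V₂ ⇒ sin θ₂ = 4025·sin 14.4°/1393 = 4025·0.2487/1393 = 0.7186.
θ₂ = sin⁻¹(0.7186) = 45.94° (from vertical).
From the interface: 90° − 45.94° = 44.06°.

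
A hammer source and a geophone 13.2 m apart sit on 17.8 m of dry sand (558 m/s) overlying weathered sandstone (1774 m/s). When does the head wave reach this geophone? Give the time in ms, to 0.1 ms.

68.0 ms

θ_c = arcsin(V₁/V₂) = arcsin(558/1774) = 18.33°, cos θ_c = 0.9492.
Intercept time tᵢ = 2h cos θ_c / V₁ = 2·17.8·0.9492/558 = 0.06056 s.
t = x/V₂ + tᵢ = 13.2/1774 + 0.06056 = 0.06800 s.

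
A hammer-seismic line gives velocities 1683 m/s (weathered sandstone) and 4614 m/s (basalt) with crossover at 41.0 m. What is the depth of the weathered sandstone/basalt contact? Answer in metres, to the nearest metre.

x_cross = 2h·√((V₂+V₁)/(V₂−V₁)) → h = x_cross / (2·√((V₂+V₁)/(V₂−V₁))).
√((V₂+V₁)/(V₂−V₁)) = √((4614+1683)/(4614−1683)) = 1.4657.
h = 41.0 / (2·1.4657) = 13.99 m.

14 m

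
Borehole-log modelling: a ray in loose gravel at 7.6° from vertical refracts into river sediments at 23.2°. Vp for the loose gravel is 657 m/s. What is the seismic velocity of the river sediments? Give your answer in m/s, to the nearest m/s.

Snell's law: sin 7.6°/V₁ = sin 23.2°/V₂.
V₂ = V₁·sin 23.2°/sin 7.6° = 657 × 2.9786 = 1956.96 m/s.

1957 m/s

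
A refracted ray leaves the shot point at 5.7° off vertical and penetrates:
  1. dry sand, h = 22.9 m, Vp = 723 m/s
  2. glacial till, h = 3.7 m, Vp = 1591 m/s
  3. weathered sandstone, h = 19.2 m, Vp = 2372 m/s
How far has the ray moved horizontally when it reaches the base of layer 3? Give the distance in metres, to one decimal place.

9.7 m

p = sin θ₁/V₁ = sin 5.7°/723 = 1.3737e-04 s/m is conserved through the stack.
Layer 1: θ = 5.70°; offset = 22.9·tan 5.70° = 2.286 m.
Layer 2: sin θ = p·1591 = 0.2186 → θ = 12.62°; offset = 3.7·tan 12.62° = 0.829 m.
Layer 3: sin θ = p·2372 = 0.3258 → θ = 19.02°; offset = 19.2·tan 19.02° = 6.617 m.
Σ offsets = 9.732 m.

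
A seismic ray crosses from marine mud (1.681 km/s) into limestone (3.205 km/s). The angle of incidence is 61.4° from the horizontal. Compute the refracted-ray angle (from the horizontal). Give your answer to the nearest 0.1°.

24.1°

Convert to the normal: θ₁ = 90° − 61.4° = 28.6°.
sin θ₁/V₁ = sin θ₂/V₂ ⇒ sin θ₂ = 3.205·sin 28.6°/1.681 = 3.205·0.4787/1.681 = 0.9127.
θ₂ = arcsin 0.9127 = 65.88° from the normal.
From the interface: 90° − 65.88° = 24.12°.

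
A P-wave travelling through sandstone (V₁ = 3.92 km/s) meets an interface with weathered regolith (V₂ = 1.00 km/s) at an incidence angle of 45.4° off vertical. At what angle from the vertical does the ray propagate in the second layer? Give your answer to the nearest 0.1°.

Snell's law: sin θ₂ = (V₂/V₁)·sin θ₁ = (1.00/3.92)·sin 45.4° = 0.1816.
θ₂ = sin⁻¹(0.1816) = 10.47° (from vertical).

10.5°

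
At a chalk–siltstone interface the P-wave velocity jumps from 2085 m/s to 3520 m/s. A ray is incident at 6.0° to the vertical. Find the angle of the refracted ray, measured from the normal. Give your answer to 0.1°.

sin θ₁/V₁ = sin θ₂/V₂ ⇒ sin θ₂ = 3520·sin 6.0°/2085 = 3520·0.1045/2085 = 0.1765.
θ₂ = sin⁻¹(0.1765) = 10.16° (from vertical).

10.2°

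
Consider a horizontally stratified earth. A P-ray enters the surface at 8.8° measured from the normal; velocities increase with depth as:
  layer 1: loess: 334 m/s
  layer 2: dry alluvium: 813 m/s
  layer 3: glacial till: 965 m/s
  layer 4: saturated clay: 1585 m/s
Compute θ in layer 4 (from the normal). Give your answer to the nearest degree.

Snell's law across each interface conserves sin θ / V, so sin θ_4 = V_4·sin θ₁/V₁.
sin θ_4 = 1585 × sin 8.8° / 334 = 0.7260.
θ_4 = 46.55° from the vertical.

47°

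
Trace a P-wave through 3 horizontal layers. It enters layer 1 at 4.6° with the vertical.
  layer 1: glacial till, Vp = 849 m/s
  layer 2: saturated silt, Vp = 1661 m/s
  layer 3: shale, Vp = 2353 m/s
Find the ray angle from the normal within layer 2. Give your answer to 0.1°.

Snell's law across each interface conserves sin θ / V, so sin θ_2 = V_2·sin θ₁/V₁.
sin θ_2 = 1661 × sin 4.6° / 849 = 0.1569.
θ_2 = arcsin 0.1569 = 9.03°.

9.0°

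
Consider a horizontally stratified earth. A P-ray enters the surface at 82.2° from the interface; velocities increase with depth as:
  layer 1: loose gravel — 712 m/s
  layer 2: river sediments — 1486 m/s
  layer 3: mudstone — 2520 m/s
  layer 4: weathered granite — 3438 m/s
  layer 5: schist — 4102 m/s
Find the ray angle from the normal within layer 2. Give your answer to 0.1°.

From the normal: θ₁ = 90° − 82.2° = 7.8°.
Ray parameter p = sin 7.8° / 712 = 1.9061e-04 s/m.
sin θ_2 = p·V_2 = 1.9061e-04 × 1486 = 0.2832.
θ_2 = arcsin 0.2832 = 16.45°.

16.5°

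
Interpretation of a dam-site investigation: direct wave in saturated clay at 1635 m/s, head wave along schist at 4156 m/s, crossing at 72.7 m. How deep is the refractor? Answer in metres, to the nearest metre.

x_cross = 2h·√((V₂+V₁)/(V₂−V₁)) → h = x_cross / (2·√((V₂+V₁)/(V₂−V₁))).
√((V₂+V₁)/(V₂−V₁)) = √((4156+1635)/(4156−1635)) = 1.5156.
h = 72.7 / (2·1.5156) = 23.98 m.

24 m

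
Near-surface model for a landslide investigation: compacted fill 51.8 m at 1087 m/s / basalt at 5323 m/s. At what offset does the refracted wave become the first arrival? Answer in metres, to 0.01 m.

θ_c = arcsin(1087/5323) = 11.78°, so cos θ_c = 0.9789 and tᵢ = 2h cos θ_c/V₁ = 0.0933 s.
At crossover x/V₁ = x/V₂ + tᵢ ⇒ x = tᵢ/(1/V₁ − 1/V₂) = 0.09330/(9.1996e-04 − 1.8786e-04) = 127.44 m.

127.44 m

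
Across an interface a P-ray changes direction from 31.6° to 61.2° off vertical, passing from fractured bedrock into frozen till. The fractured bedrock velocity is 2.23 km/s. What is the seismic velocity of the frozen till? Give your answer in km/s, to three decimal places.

3.729 km/s

Snell's law: sin 31.6°/V₁ = sin 61.2°/V₂.
V₂ = V₁·sin 61.2°/sin 31.6° = 2.23 × 1.6724 = 3.729 km/s.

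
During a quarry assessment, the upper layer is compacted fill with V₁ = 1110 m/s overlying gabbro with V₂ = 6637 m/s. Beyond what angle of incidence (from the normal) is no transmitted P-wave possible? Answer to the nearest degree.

10°

Critical incidence: sin θ_c = V₁/V₂ = 1110/6637 = 0.1672.
θ_c = arcsin 0.1672 = 9.63°.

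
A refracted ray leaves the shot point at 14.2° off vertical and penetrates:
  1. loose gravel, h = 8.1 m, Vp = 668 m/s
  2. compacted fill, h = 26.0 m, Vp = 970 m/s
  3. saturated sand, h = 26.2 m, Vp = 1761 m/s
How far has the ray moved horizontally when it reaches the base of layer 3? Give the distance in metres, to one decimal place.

p = sin θ₁/V₁ = sin 14.2°/668 = 3.6723e-04 s/m is conserved through the stack.
Layer 1: θ = 14.20°; offset = 8.1·tan 14.20° = 2.050 m.
Layer 2: sin θ = p·970 = 0.3562 → θ = 20.87°; offset = 26.0·tan 20.87° = 9.912 m.
Layer 3: sin θ = p·1761 = 0.6467 → θ = 40.29°; offset = 26.2·tan 40.29° = 22.213 m.
Total horizontal offset = 34.174 m.

34.2 m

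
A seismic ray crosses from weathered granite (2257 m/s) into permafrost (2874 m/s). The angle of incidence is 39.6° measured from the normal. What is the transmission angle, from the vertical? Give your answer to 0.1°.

54.3°

Snell's law: sin θ₂ = (V₂/V₁)·sin θ₁ = (2874/2257)·sin 39.6° = 0.8117.
θ₂ = arcsin 0.8117 = 54.26° from the normal.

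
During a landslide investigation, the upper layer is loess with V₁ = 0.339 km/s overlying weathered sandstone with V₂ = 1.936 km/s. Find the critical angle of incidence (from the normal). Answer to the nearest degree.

10°

Critical incidence: sin θ_c = V₁/V₂ = 0.339/1.936 = 0.1751.
θ_c = arcsin 0.1751 = 10.08°.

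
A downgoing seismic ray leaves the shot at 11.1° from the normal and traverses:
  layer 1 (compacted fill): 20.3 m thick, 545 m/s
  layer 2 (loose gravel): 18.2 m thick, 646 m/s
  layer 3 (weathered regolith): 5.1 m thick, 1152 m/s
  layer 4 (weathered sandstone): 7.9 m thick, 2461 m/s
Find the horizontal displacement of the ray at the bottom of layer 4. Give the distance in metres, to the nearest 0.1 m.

24.4 m

Ray parameter p = sin 11.1° / 545 m/s = 3.5325e-04 s/m.
Layer 1: θ = 11.10°; offset = 20.3·tan 11.10° = 3.983 m.
Layer 2: sin θ = p·646 = 0.2282 → θ = 13.19°; offset = 18.2·tan 13.19° = 4.266 m.
Layer 3: sin θ = p·1152 = 0.4069 → θ = 24.01°; offset = 5.1·tan 24.01° = 2.272 m.
Layer 4: sin θ = p·2461 = 0.8694 → θ = 60.38°; offset = 7.9·tan 60.38° = 13.897 m.
Σ offsets = 24.418 m.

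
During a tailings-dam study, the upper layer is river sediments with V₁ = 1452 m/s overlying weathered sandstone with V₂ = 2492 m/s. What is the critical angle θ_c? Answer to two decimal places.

Critical incidence: sin θ_c = V₁/V₂ = 1452/2492 = 0.5827.
θ_c = arcsin 0.5827 = 35.64°.

35.64°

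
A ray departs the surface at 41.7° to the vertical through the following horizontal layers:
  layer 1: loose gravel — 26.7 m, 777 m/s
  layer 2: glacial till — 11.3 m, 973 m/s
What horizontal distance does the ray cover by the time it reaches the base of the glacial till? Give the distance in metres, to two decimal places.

Ray parameter p = sin 41.7° / 777 m/s = 8.5615e-04 s/m.
Layer 1: θ = 41.70°; offset = 26.7·tan 41.70° = 23.7888 m.
Layer 2: sin θ = p·973 = 0.8330 → θ = 56.41°; offset = 11.3·tan 56.41° = 17.0155 m.
Σ offsets = 40.8044 m.

40.80 m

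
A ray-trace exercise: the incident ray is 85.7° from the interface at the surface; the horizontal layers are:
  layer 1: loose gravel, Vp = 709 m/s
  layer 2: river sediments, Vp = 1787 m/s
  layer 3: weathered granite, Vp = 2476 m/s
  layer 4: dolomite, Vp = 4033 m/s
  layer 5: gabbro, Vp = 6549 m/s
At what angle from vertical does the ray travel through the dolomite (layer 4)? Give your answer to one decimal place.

From the normal: θ₁ = 90° − 85.7° = 4.3°.
Ray parameter p = sin 4.3° / 709 = 1.0575e-04 s/m.
sin θ_4 = p·V_4 = 1.0575e-04 × 4033 = 0.4265.
θ_4 = arcsin 0.4265 = 25.25°.

25.2°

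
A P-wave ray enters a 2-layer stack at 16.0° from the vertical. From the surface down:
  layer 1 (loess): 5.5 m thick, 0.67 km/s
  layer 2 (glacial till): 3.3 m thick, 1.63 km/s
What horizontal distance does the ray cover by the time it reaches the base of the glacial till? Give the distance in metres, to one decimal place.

p = sin θ₁/V₁ = sin 16.0°/0.67 = 4.1140e-01 s/km is conserved through the stack.
Layer 1: θ = 16.00°; offset = 5.5·tan 16.00° = 1.577 m.
Layer 2: sin θ = p·1.63 = 0.6706 → θ = 42.11°; offset = 3.3·tan 42.11° = 2.983 m.
Summing the layer offsets gives 4.560 m.

4.6 m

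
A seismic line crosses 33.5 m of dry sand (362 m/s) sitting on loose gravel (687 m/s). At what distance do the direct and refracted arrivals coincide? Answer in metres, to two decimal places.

120.37 m

x_cross = 2h·√((V₂+V₁)/(V₂−V₁)).
(V₂+V₁)/(V₂−V₁) = (687+362)/(687−362) = 3.2277; √ = 1.7966.
x_cross = 2·33.5·1.7966 = 120.37 m.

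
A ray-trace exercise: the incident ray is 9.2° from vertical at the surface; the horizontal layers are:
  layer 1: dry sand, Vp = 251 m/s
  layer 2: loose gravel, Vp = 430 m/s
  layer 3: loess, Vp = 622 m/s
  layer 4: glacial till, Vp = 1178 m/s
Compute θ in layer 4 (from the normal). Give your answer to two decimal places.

Ray parameter p = sin 9.2° / 251 = 6.3698e-04 s/m.
sin θ_4 = p·V_4 = 6.3698e-04 × 1178 = 0.7504.
θ_4 = 48.62° from the vertical.

48.62°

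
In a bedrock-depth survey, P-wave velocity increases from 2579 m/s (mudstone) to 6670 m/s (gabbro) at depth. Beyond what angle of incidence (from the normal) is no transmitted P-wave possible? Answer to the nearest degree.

23°

Critical incidence: sin θ_c = V₁/V₂ = 2579/6670 = 0.3867.
θ_c = arcsin 0.3867 = 22.75°.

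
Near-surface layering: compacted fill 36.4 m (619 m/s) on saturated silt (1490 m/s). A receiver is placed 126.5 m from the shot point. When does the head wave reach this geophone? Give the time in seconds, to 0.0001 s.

θ_c = arcsin(V₁/V₂) = arcsin(619/1490) = 24.55°, cos θ_c = 0.9096.
Intercept time tᵢ = 2h cos θ_c / V₁ = 2·36.4·0.9096/619 = 0.10698 s.
t = x/V₂ + tᵢ = 126.5/1490 + 0.10698 = 0.19188 s.

0.1919 s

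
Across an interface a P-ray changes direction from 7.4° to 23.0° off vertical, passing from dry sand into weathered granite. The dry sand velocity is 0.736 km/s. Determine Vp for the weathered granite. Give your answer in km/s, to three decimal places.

2.233 km/s

Snell's law: sin 7.4°/V₁ = sin 23.0°/V₂.
V₂ = V₁·sin 23.0°/sin 7.4° = 0.736 × 3.0337 = 2.233 km/s.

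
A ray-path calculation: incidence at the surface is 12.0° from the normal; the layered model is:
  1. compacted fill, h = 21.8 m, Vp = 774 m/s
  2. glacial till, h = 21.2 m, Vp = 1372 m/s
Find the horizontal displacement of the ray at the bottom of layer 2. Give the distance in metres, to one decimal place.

Apply Snell's law at each interface; in layer i the horizontal offset is hᵢ·tan θᵢ.
Layer 1: θ = 12.00°; offset = 21.8·tan 12.00° = 4.634 m.
Layer 2: sin θ = 1372·sin 12.0°/774 = 0.3685, θ = 21.63°; offset = 21.2·tan 21.63° = 8.405 m.
Total horizontal offset = 13.039 m.

13.0 m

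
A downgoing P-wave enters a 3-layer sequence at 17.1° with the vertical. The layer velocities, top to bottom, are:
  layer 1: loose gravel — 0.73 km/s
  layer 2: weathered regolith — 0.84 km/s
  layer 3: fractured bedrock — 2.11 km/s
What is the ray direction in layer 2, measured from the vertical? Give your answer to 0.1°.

Ray parameter p = sin 17.1° / 0.73 = 4.0279e-01 s/km.
sin θ_2 = p·V_2 = 4.0279e-01 × 0.84 = 0.3383.
θ_2 = arcsin 0.3383 = 19.78°.

19.8°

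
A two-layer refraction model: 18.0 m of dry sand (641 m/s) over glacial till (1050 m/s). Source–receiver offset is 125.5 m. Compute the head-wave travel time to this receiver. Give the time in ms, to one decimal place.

θ_c = arcsin(V₁/V₂) = arcsin(641/1050) = 37.62°, cos θ_c = 0.7920.
Intercept time tᵢ = 2h cos θ_c / V₁ = 2·18.0·0.7920/641 = 0.04448 s.
t = x/V₂ + tᵢ = 125.5/1050 + 0.04448 = 0.16401 s.

164.0 ms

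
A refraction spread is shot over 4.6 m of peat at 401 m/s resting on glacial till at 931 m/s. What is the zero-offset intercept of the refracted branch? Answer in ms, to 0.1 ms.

20.7 ms

θ_c = arcsin(V₁/V₂) = arcsin(401/931) = 25.51°; cos θ_c = 0.9025.
tᵢ = 2h·cos θ_c / V₁ = 2·4.6·0.9025 / 401 = 0.02071 s.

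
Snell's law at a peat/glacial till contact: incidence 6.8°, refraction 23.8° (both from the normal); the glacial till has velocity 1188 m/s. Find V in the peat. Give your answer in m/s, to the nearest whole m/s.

Snell's law: sin 6.8°/V₁ = sin 23.8°/V₂.
V₁ = V₂·sin 6.8°/sin 23.8° = 1188 × 0.2934 = 348.57 m/s.

349 m/s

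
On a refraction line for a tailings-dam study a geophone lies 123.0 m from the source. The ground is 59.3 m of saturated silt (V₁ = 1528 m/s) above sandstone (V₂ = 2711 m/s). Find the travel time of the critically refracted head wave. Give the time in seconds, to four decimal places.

θ_c = arcsin(V₁/V₂) = arcsin(1528/2711) = 34.31°, cos θ_c = 0.8260.
Intercept time tᵢ = 2h cos θ_c / V₁ = 2·59.3·0.8260/1528 = 0.06411 s.
t = x/V₂ + tᵢ = 123.0/2711 + 0.06411 = 0.10949 s.

0.1095 s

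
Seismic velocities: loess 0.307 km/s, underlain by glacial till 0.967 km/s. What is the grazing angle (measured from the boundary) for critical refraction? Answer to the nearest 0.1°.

71.5°

At critical incidence the refracted ray runs along the interface (θ₂ = 90°), so sin θ_c = V₁/V₂.
θ_c = arcsin(0.307/0.967) = arcsin 0.3175 = 18.51°.
Measured from the interface: 90° − 18.51° = 71.49°.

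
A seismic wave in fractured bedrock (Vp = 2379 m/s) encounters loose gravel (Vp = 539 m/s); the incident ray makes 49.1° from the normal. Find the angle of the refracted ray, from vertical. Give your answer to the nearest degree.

10°

Snell's law: sin θ₂ = (V₂/V₁)·sin θ₁ = (539/2379)·sin 49.1° = 0.1713.
θ₂ = arcsin 0.1713 = 9.86° from the normal.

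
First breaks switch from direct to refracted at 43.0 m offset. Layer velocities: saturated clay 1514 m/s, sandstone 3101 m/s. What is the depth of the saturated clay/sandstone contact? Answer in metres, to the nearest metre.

13 m

x_cross = 2h·√((V₂+V₁)/(V₂−V₁)) → h = x_cross / (2·√((V₂+V₁)/(V₂−V₁))).
√((V₂+V₁)/(V₂−V₁)) = √((3101+1514)/(3101−1514)) = 1.7053.
h = 43.0 / (2·1.7053) = 12.61 m.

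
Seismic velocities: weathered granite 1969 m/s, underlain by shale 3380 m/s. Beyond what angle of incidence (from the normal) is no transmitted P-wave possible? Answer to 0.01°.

At critical incidence the refracted ray runs along the interface (θ₂ = 90°), so sin θ_c = V₁/V₂.
θ_c = arcsin(1969/3380) = arcsin 0.5825 = 35.63°.

35.63°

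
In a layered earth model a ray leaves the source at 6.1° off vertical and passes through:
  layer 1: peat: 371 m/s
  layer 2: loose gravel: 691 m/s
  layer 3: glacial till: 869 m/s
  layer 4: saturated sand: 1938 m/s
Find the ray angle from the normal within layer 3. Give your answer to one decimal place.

Ray parameter p = sin 6.1° / 371 = 2.8643e-04 s/m.
sin θ_3 = p·V_3 = 2.8643e-04 × 869 = 0.2489.
θ_3 = arcsin 0.2489 = 14.41°.

14.4°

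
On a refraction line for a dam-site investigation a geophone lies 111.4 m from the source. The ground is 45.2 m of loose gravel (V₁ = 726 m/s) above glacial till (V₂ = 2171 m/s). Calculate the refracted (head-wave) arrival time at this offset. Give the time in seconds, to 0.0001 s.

t = x/V₂ + 2h·√(V₂²−V₁²)/(V₁V₂).
√(V₂²−V₁²) = √(2171²−726²) = 2046.0 m/s; delay term = 2·45.2·2046.0/(726·2171) = 0.11735 s.
t = 111.4/2171 + 0.11735 = 0.16866 s.

0.1687 s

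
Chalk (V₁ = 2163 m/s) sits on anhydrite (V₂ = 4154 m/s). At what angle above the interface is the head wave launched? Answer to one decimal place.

At critical incidence the refracted ray runs along the interface (θ₂ = 90°), so sin θ_c = V₁/V₂.
θ_c = arcsin(2163/4154) = arcsin 0.5207 = 31.38°.
Measured from the interface: 90° − 31.38° = 58.62°.

58.6°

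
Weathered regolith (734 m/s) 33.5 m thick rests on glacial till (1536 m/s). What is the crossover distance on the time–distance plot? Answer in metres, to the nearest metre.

θ_c = arcsin(734/1536) = 28.55°, so cos θ_c = 0.8784 and tᵢ = 2h cos θ_c/V₁ = 0.0802 s.
At crossover x/V₁ = x/V₂ + tᵢ ⇒ x = tᵢ/(1/V₁ − 1/V₂) = 0.08018/(1.3624e-03 − 6.5104e-04) = 112.72 m.

113 m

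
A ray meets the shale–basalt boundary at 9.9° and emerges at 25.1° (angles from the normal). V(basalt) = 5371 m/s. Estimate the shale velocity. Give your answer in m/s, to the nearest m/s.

2177 m/s

sin 9.9° = 0.1719; sin 25.1° = 0.4242.
V₁ = V₂·(sin θ₁/sin θ₂) = 5371·(0.1719/0.4242) = 2176.88 m/s.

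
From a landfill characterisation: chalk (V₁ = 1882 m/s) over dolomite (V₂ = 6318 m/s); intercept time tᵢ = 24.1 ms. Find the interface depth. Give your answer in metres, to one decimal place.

23.8 m

θ_c = arcsin(1882/6318) = 17.33°; cos θ_c = 0.9546.
tᵢ = 2h cos θ_c/V₁ ⇒ h = tᵢ·V₁/(2 cos θ_c) = 0.0241·1882/(2·0.9546) = 23.76 m.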